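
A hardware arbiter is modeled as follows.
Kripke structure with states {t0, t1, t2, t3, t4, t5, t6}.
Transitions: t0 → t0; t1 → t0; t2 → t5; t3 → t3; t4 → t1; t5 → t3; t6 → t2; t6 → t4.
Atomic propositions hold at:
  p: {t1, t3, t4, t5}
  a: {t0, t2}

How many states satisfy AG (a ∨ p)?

Sat(a ∨ p) = {t0, t1, t2, t3, t4, t5}
AG (a ∨ p): greatest fixpoint, start Z0 = {t0, t1, t2, t3, t4, t5}, keep only states in Sat with every successor in Z. Already a fixed point.
Sat(AG (a ∨ p)) = {t0, t1, t2, t3, t4, t5}
|Sat(AG (a ∨ p))| = |{t0, t1, t2, t3, t4, t5}| = 6.

6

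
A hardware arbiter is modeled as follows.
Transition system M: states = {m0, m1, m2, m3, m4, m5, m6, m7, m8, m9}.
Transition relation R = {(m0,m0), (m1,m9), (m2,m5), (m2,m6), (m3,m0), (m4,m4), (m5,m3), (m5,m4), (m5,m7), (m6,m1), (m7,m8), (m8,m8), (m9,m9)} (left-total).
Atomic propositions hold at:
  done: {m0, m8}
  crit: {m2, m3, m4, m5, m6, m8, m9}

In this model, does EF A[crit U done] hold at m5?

A[crit U done]: least fixpoint, start Z0 = Sat(done) = {m0, m8}, add states in Sat(crit) with every successor in Z. Z1 = {m0, m3, m8}; fixed.
Sat(A[crit U done]) = {m0, m3, m8}
EF A[crit U done]: least fixpoint, start Z0 = {m0, m3, m8}, add states with some successor in Z. Z1 = {m0, m3, m5, m7, m8}; Z2 = {m0, m2, m3, m5, m7, m8}; fixed.
Sat(EF A[crit U done]) = {m0, m2, m3, m5, m7, m8}
m5 ∈ Sat(EF A[crit U done]) = {m0, m2, m3, m5, m7, m8}, so the formula holds at m5.

Yes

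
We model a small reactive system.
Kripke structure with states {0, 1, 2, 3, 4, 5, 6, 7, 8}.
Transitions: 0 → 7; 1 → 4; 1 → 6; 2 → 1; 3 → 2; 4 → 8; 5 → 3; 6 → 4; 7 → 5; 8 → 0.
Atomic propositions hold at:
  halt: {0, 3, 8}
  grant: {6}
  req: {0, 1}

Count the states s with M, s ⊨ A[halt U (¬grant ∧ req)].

3

Sat(¬grant) = {0, 1, 2, 3, 4, 5, 7, 8}
Sat(¬grant ∧ req) = {0, 1}
A[halt U (¬grant ∧ req)]: least fixpoint, start Z0 = Sat((¬grant ∧ req)) = {0, 1}, add states in Sat(halt) with every successor in Z. Z1 = {0, 1, 8}; fixed.
Sat(A[halt U (¬grant ∧ req)]) = {0, 1, 8}
|Sat(A[halt U (¬grant ∧ req)])| = |{0, 1, 8}| = 3.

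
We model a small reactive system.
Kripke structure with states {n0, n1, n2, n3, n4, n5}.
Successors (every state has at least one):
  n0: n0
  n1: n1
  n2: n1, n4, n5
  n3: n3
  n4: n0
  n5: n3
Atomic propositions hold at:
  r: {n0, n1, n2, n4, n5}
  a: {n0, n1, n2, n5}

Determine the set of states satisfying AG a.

AG a: greatest fixpoint, start Z0 = {n0, n1, n2, n5}, keep only states in Sat with every successor in Z. Z1 = {n0, n1}; fixed.
Sat(AG a) = {n0, n1}

{n0, n1}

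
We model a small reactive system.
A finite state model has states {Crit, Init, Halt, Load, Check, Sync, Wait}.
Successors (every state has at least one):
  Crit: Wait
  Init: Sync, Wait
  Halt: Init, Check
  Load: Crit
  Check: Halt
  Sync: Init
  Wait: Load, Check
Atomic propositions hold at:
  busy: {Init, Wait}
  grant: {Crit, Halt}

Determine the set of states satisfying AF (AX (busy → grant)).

{Crit, Load, Check, Wait}

Sat(busy → grant) = {Crit, Halt, Load, Check, Sync}
Sat(AX (busy → grant)) = {s : every successor in {Crit, Halt, Load, Check, Sync}} = {Load, Check, Wait}
AF (AX (busy → grant)): least fixpoint, start Z0 = {Load, Check, Wait}, add states with every successor in Z. Z1 = {Crit, Load, Check, Wait}; fixed.
Sat(AF (AX (busy → grant))) = {Crit, Load, Check, Wait}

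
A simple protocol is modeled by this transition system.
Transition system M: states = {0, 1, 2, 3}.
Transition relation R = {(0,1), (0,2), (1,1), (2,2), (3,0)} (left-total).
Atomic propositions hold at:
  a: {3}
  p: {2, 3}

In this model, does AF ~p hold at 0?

Sat(~p) = {0, 1}
AF ~p: least fixpoint, start Z0 = {0, 1}, add states with every successor in Z. Z1 = {0, 1, 3}; fixed.
Sat(AF ~p) = {0, 1, 3}
0 ∈ Sat(AF ~p) = {0, 1, 3}, so the formula holds at 0.

Yes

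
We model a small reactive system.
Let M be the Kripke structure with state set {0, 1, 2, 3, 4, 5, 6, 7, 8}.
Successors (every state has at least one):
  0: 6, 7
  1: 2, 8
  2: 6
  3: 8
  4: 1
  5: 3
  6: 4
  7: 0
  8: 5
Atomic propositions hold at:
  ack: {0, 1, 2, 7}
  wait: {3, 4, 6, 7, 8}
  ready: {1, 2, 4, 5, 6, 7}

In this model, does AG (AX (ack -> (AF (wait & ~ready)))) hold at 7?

No

Sat(~ready) = {0, 3, 8}
Sat(wait & ~ready) = {3, 8}
AF (wait & ~ready): least fixpoint, start Z0 = {3, 8}, add states with every successor in Z. Z1 = {3, 5, 8}; fixed.
Sat(AF (wait & ~ready)) = {3, 5, 8}
Sat(ack -> (AF (wait & ~ready))) = {3, 4, 5, 6, 8}
Sat(AX (ack -> (AF (wait & ~ready)))) = {s : every successor in {3, 4, 5, 6, 8}} = {2, 3, 5, 6, 8}
AG (AX (ack -> (AF (wait & ~ready)))): greatest fixpoint, start Z0 = {2, 3, 5, 6, 8}, keep only states in Sat with every successor in Z. Z1 = {2, 3, 5, 8}; Z2 = {3, 5, 8}; fixed.
Sat(AG (AX (ack -> (AF (wait & ~ready))))) = {3, 5, 8}
7 ∉ Sat(AG (AX (ack -> (AF (wait & ~ready))))) = {3, 5, 8}, so the formula does not hold at 7.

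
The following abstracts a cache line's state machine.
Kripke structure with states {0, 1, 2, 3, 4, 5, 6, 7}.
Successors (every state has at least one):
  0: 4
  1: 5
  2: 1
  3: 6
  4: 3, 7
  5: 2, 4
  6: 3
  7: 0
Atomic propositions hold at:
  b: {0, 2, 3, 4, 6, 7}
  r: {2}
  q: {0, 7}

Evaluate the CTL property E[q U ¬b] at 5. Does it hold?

Sat(¬b) = {1, 5}
E[q U ¬b]: least fixpoint, start Z0 = Sat(¬b) = {1, 5}, add states in Sat(q) with some successor in Z. Already a fixed point.
Sat(E[q U ¬b]) = {1, 5}
5 ∈ Sat(E[q U ¬b]) = {1, 5}, so the formula holds at 5.

Yes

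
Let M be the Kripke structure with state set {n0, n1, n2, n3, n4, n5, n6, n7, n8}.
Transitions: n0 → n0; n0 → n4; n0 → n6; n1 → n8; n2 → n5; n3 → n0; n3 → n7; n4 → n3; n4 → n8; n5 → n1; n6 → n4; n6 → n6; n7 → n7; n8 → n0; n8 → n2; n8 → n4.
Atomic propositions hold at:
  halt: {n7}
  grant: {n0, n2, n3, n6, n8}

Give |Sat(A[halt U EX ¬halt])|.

8

Sat(¬halt) = {n0, n1, n2, n3, n4, n5, n6, n8}
Sat(EX ¬halt) = {s : some successor in {n0, n1, n2, n3, n4, n5, n6, n8}} = {n0, n1, n2, n3, n4, n5, n6, n8}
A[halt U EX ¬halt]: least fixpoint, start Z0 = Sat(EX ¬halt) = {n0, n1, n2, n3, n4, n5, n6, n8}, add states in Sat(halt) with every successor in Z. Already a fixed point.
Sat(A[halt U EX ¬halt]) = {n0, n1, n2, n3, n4, n5, n6, n8}
|Sat(A[halt U EX ¬halt])| = |{n0, n1, n2, n3, n4, n5, n6, n8}| = 8.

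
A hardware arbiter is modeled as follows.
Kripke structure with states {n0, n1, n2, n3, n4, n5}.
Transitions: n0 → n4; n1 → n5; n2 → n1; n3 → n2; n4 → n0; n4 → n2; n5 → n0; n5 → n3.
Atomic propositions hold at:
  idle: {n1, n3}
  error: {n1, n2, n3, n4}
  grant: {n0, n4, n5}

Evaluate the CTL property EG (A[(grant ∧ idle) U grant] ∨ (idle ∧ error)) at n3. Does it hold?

No

Sat(grant ∧ idle) = ∅
A[(grant ∧ idle) U grant]: least fixpoint, start Z0 = Sat(grant) = {n0, n4, n5}, add states in Sat(grant ∧ idle) with every successor in Z. Already a fixed point.
Sat(A[(grant ∧ idle) U grant]) = {n0, n4, n5}
Sat(idle ∧ error) = {n1, n3}
Sat(A[(grant ∧ idle) U grant] ∨ (idle ∧ error)) = {n0, n1, n3, n4, n5}
EG (A[(grant ∧ idle) U grant] ∨ (idle ∧ error)): greatest fixpoint, start Z0 = {n0, n1, n3, n4, n5}, keep only states in Sat with some successor in Z. Z1 = {n0, n1, n4, n5}; fixed.
Sat(EG (A[(grant ∧ idle) U grant] ∨ (idle ∧ error))) = {n0, n1, n4, n5}
n3 ∉ Sat(EG (A[(grant ∧ idle) U grant] ∨ (idle ∧ error))) = {n0, n1, n4, n5}, so the formula does not hold at n3.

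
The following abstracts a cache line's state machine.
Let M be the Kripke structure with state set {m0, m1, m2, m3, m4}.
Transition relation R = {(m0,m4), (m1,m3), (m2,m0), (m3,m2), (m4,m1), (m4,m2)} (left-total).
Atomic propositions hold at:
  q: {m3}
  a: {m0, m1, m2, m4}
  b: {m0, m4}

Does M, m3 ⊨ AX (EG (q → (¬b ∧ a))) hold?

Yes

Sat(¬b) = {m1, m2, m3}
Sat(¬b ∧ a) = {m1, m2}
Sat(q → (¬b ∧ a)) = {m0, m1, m2, m4}
EG (q → (¬b ∧ a)): greatest fixpoint, start Z0 = {m0, m1, m2, m4}, keep only states in Sat with some successor in Z. Z1 = {m0, m2, m4}; fixed.
Sat(EG (q → (¬b ∧ a))) = {m0, m2, m4}
Sat(AX (EG (q → (¬b ∧ a)))) = {s : every successor in {m0, m2, m4}} = {m0, m2, m3}
m3 ∈ Sat(AX (EG (q → (¬b ∧ a)))) = {m0, m2, m3}, so the formula holds at m3.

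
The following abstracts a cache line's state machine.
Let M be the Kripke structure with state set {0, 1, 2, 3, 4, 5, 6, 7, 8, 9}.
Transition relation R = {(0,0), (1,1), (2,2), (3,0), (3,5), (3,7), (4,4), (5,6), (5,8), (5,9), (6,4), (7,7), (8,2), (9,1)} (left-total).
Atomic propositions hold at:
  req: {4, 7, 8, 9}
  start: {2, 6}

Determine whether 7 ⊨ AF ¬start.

Yes

Sat(¬start) = {0, 1, 3, 4, 5, 7, 8, 9}
AF ¬start: least fixpoint, start Z0 = {0, 1, 3, 4, 5, 7, 8, 9}, add states with every successor in Z. Z1 = {0, 1, 3, 4, 5, 6, 7, 8, 9}; fixed.
Sat(AF ¬start) = {0, 1, 3, 4, 5, 6, 7, 8, 9}
7 ∈ Sat(AF ¬start) = {0, 1, 3, 4, 5, 6, 7, 8, 9}, so the formula holds at 7.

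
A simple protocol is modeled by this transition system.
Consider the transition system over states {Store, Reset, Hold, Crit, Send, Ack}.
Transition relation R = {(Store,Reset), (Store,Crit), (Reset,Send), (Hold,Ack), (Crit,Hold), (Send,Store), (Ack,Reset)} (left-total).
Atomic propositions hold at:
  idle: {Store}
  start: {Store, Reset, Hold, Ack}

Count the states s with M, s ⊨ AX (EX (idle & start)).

Sat(idle & start) = {Store}
Sat(EX (idle & start)) = {s : some successor in {Store}} = {Send}
Sat(AX (EX (idle & start))) = {s : every successor in {Send}} = {Reset}
|Sat(AX (EX (idle & start)))| = |{Reset}| = 1.

1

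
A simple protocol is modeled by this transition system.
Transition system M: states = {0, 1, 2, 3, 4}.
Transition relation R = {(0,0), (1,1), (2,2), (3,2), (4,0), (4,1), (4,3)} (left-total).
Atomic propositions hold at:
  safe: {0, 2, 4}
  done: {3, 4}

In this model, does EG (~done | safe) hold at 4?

Sat(~done) = {0, 1, 2}
Sat(~done | safe) = {0, 1, 2, 4}
EG (~done | safe): greatest fixpoint, start Z0 = {0, 1, 2, 4}, keep only states in Sat with some successor in Z. Already a fixed point.
Sat(EG (~done | safe)) = {0, 1, 2, 4}
4 ∈ Sat(EG (~done | safe)) = {0, 1, 2, 4}, so the formula holds at 4.

Yes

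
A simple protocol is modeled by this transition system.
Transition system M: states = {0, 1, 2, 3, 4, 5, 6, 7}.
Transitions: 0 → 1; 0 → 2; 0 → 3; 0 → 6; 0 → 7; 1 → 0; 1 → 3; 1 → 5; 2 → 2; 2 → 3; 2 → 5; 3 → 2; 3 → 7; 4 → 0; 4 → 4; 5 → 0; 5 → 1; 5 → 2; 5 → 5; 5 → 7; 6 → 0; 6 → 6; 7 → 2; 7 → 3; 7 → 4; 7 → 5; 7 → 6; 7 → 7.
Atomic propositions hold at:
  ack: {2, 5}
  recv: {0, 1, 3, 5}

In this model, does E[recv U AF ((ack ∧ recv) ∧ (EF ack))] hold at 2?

No

Sat(ack ∧ recv) = {5}
EF ack: least fixpoint, start Z0 = {2, 5}, add states with some successor in Z. Z1 = {0, 1, 2, 3, 5, 7}; Z2 = {0, 1, 2, 3, 4, 5, 6, 7}; fixed.
Sat(EF ack) = {0, 1, 2, 3, 4, 5, 6, 7}
Sat((ack ∧ recv) ∧ (EF ack)) = {5}
AF ((ack ∧ recv) ∧ (EF ack)): least fixpoint, start Z0 = {5}, add states with every successor in Z. Already a fixed point.
Sat(AF ((ack ∧ recv) ∧ (EF ack))) = {5}
E[recv U AF ((ack ∧ recv) ∧ (EF ack))]: least fixpoint, start Z0 = Sat(AF ((ack ∧ recv) ∧ (EF ack))) = {5}, add states in Sat(recv) with some successor in Z. Z1 = {1, 5}; Z2 = {0, 1, 5}; fixed.
Sat(E[recv U AF ((ack ∧ recv) ∧ (EF ack))]) = {0, 1, 5}
2 ∉ Sat(E[recv U AF ((ack ∧ recv) ∧ (EF ack))]) = {0, 1, 5}, so the formula does not hold at 2.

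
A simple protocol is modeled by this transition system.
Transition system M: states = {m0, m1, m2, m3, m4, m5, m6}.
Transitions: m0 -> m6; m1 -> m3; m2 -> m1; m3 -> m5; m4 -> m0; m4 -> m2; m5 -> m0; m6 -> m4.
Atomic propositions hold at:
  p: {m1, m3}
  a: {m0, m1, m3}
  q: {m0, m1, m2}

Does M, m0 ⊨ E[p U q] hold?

Yes

E[p U q]: least fixpoint, start Z0 = Sat(q) = {m0, m1, m2}, add states in Sat(p) with some successor in Z. Already a fixed point.
Sat(E[p U q]) = {m0, m1, m2}
m0 ∈ Sat(E[p U q]) = {m0, m1, m2}, so the formula holds at m0.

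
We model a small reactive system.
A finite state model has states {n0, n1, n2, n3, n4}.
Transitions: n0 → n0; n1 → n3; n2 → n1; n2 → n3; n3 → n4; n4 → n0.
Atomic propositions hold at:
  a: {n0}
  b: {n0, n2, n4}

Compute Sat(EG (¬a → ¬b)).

Sat(¬a) = {n1, n2, n3, n4}
Sat(¬b) = {n1, n3}
Sat(¬a → ¬b) = {n0, n1, n3}
EG (¬a → ¬b): greatest fixpoint, start Z0 = {n0, n1, n3}, keep only states in Sat with some successor in Z. Z1 = {n0, n1}; Z2 = {n0}; fixed.
Sat(EG (¬a → ¬b)) = {n0}

{n0}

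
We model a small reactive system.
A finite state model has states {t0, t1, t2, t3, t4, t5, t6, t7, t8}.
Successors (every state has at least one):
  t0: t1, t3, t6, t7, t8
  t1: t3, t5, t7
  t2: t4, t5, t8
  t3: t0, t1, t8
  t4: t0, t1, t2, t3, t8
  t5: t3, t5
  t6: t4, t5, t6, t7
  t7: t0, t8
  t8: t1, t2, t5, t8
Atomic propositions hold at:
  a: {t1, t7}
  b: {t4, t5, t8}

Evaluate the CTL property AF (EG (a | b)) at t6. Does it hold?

No

Sat(a | b) = {t1, t4, t5, t7, t8}
EG (a | b): greatest fixpoint, start Z0 = {t1, t4, t5, t7, t8}, keep only states in Sat with some successor in Z. Already a fixed point.
Sat(EG (a | b)) = {t1, t4, t5, t7, t8}
AF (EG (a | b)): least fixpoint, start Z0 = {t1, t4, t5, t7, t8}, add states with every successor in Z. Z1 = {t1, t2, t4, t5, t7, t8}; fixed.
Sat(AF (EG (a | b))) = {t1, t2, t4, t5, t7, t8}
t6 ∉ Sat(AF (EG (a | b))) = {t1, t2, t4, t5, t7, t8}, so the formula does not hold at t6.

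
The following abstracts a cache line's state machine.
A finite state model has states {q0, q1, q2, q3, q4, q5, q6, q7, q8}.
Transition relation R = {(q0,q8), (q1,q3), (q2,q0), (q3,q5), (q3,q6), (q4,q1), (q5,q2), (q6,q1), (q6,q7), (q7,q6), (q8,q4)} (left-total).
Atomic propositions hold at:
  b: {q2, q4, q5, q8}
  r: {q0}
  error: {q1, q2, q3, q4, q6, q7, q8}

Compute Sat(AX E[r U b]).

{q0, q2, q5, q8}

E[r U b]: least fixpoint, start Z0 = Sat(b) = {q2, q4, q5, q8}, add states in Sat(r) with some successor in Z. Z1 = {q0, q2, q4, q5, q8}; fixed.
Sat(E[r U b]) = {q0, q2, q4, q5, q8}
Sat(AX E[r U b]) = {s : every successor in {q0, q2, q4, q5, q8}} = {q0, q2, q5, q8}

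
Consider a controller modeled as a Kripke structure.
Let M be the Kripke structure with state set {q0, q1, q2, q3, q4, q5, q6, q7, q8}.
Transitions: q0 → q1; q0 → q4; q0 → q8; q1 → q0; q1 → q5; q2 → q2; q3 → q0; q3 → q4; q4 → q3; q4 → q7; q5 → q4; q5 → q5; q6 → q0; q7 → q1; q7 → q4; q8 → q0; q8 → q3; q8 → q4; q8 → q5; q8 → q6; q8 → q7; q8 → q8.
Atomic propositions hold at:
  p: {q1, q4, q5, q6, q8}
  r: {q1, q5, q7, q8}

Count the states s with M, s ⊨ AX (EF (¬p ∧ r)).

Sat(¬p) = {q0, q2, q3, q7}
Sat(¬p ∧ r) = {q7}
EF (¬p ∧ r): least fixpoint, start Z0 = {q7}, add states with some successor in Z. Z1 = {q4, q7, q8}; Z2 = {q0, q3, q4, q5, q7, q8}; Z3 = {q0, q1, q3, q4, q5, q6, q7, q8}; fixed.
Sat(EF (¬p ∧ r)) = {q0, q1, q3, q4, q5, q6, q7, q8}
Sat(AX (EF (¬p ∧ r))) = {s : every successor in {q0, q1, q3, q4, q5, q6, q7, q8}} = {q0, q1, q3, q4, q5, q6, q7, q8}
|Sat(AX (EF (¬p ∧ r)))| = |{q0, q1, q3, q4, q5, q6, q7, q8}| = 8.

8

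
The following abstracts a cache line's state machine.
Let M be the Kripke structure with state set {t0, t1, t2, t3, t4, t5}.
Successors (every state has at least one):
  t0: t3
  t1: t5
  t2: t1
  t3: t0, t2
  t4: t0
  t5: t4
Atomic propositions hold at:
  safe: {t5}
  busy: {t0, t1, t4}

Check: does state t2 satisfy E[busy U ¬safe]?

Sat(¬safe) = {t0, t1, t2, t3, t4}
E[busy U ¬safe]: least fixpoint, start Z0 = Sat(¬safe) = {t0, t1, t2, t3, t4}, add states in Sat(busy) with some successor in Z. Already a fixed point.
Sat(E[busy U ¬safe]) = {t0, t1, t2, t3, t4}
t2 ∈ Sat(E[busy U ¬safe]) = {t0, t1, t2, t3, t4}, so the formula holds at t2.

Yes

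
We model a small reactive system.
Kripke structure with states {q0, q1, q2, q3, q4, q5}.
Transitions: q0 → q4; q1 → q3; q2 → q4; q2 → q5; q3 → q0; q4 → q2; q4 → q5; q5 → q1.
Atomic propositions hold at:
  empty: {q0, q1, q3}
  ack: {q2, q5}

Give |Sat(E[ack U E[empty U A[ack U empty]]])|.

A[ack U empty]: least fixpoint, start Z0 = Sat(empty) = {q0, q1, q3}, add states in Sat(ack) with every successor in Z. Z1 = {q0, q1, q3, q5}; fixed.
Sat(A[ack U empty]) = {q0, q1, q3, q5}
E[empty U A[ack U empty]]: least fixpoint, start Z0 = Sat(A[ack U empty]) = {q0, q1, q3, q5}, add states in Sat(empty) with some successor in Z. Already a fixed point.
Sat(E[empty U A[ack U empty]]) = {q0, q1, q3, q5}
E[ack U E[empty U A[ack U empty]]]: least fixpoint, start Z0 = Sat(E[empty U A[ack U empty]]) = {q0, q1, q3, q5}, add states in Sat(ack) with some successor in Z. Z1 = {q0, q1, q2, q3, q5}; fixed.
Sat(E[ack U E[empty U A[ack U empty]]]) = {q0, q1, q2, q3, q5}
|Sat(E[ack U E[empty U A[ack U empty]]])| = |{q0, q1, q2, q3, q5}| = 5.

5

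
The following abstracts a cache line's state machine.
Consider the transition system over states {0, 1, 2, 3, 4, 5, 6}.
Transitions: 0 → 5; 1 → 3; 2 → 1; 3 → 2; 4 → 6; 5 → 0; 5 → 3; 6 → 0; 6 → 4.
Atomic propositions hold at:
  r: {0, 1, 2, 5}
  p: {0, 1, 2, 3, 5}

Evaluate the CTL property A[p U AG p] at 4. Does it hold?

AG p: greatest fixpoint, start Z0 = {0, 1, 2, 3, 5}, keep only states in Sat with every successor in Z. Already a fixed point.
Sat(AG p) = {0, 1, 2, 3, 5}
A[p U AG p]: least fixpoint, start Z0 = Sat(AG p) = {0, 1, 2, 3, 5}, add states in Sat(p) with every successor in Z. Already a fixed point.
Sat(A[p U AG p]) = {0, 1, 2, 3, 5}
4 ∉ Sat(A[p U AG p]) = {0, 1, 2, 3, 5}, so the formula does not hold at 4.

No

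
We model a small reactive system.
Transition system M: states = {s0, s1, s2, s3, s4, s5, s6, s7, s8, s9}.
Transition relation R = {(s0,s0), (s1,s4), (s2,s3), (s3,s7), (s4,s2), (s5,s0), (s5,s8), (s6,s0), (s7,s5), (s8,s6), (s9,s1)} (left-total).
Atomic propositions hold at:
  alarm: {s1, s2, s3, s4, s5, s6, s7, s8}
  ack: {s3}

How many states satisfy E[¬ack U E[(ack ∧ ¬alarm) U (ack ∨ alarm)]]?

9

Sat(¬ack) = {s0, s1, s2, s4, s5, s6, s7, s8, s9}
Sat(¬alarm) = {s0, s9}
Sat(ack ∧ ¬alarm) = ∅
Sat(ack ∨ alarm) = {s1, s2, s3, s4, s5, s6, s7, s8}
E[(ack ∧ ¬alarm) U (ack ∨ alarm)]: least fixpoint, start Z0 = Sat((ack ∨ alarm)) = {s1, s2, s3, s4, s5, s6, s7, s8}, add states in Sat(ack ∧ ¬alarm) with some successor in Z. Already a fixed point.
Sat(E[(ack ∧ ¬alarm) U (ack ∨ alarm)]) = {s1, s2, s3, s4, s5, s6, s7, s8}
E[¬ack U E[(ack ∧ ¬alarm) U (ack ∨ alarm)]]: least fixpoint, start Z0 = Sat(E[(ack ∧ ¬alarm) U (ack ∨ alarm)]) = {s1, s2, s3, s4, s5, s6, s7, s8}, add states in Sat(¬ack) with some successor in Z. Z1 = {s1, s2, s3, s4, s5, s6, s7, s8, s9}; fixed.
Sat(E[¬ack U E[(ack ∧ ¬alarm) U (ack ∨ alarm)]]) = {s1, s2, s3, s4, s5, s6, s7, s8, s9}
|Sat(E[¬ack U E[(ack ∧ ¬alarm) U (ack ∨ alarm)]])| = |{s1, s2, s3, s4, s5, s6, s7, s8, s9}| = 9.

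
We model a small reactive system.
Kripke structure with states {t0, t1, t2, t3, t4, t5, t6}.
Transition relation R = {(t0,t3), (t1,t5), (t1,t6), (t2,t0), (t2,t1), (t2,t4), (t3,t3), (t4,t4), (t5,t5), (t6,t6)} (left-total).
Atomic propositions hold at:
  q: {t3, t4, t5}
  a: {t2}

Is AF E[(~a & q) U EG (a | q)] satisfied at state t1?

Sat(~a) = {t0, t1, t3, t4, t5, t6}
Sat(~a & q) = {t3, t4, t5}
Sat(a | q) = {t2, t3, t4, t5}
EG (a | q): greatest fixpoint, start Z0 = {t2, t3, t4, t5}, keep only states in Sat with some successor in Z. Already a fixed point.
Sat(EG (a | q)) = {t2, t3, t4, t5}
E[(~a & q) U EG (a | q)]: least fixpoint, start Z0 = Sat(EG (a | q)) = {t2, t3, t4, t5}, add states in Sat(~a & q) with some successor in Z. Already a fixed point.
Sat(E[(~a & q) U EG (a | q)]) = {t2, t3, t4, t5}
AF E[(~a & q) U EG (a | q)]: least fixpoint, start Z0 = {t2, t3, t4, t5}, add states with every successor in Z. Z1 = {t0, t2, t3, t4, t5}; fixed.
Sat(AF E[(~a & q) U EG (a | q)]) = {t0, t2, t3, t4, t5}
t1 ∉ Sat(AF E[(~a & q) U EG (a | q)]) = {t0, t2, t3, t4, t5}, so the formula does not hold at t1.

No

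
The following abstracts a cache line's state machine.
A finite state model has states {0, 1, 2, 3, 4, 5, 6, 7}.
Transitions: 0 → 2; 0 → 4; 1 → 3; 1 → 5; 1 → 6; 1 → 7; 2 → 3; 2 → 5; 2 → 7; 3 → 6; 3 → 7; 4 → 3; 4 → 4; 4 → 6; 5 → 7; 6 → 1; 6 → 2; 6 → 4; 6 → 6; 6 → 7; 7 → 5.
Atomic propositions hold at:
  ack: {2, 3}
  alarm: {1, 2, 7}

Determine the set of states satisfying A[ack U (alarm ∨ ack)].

Sat(alarm ∨ ack) = {1, 2, 3, 7}
A[ack U (alarm ∨ ack)]: least fixpoint, start Z0 = Sat((alarm ∨ ack)) = {1, 2, 3, 7}, add states in Sat(ack) with every successor in Z. Already a fixed point.
Sat(A[ack U (alarm ∨ ack)]) = {1, 2, 3, 7}

{1, 2, 3, 7}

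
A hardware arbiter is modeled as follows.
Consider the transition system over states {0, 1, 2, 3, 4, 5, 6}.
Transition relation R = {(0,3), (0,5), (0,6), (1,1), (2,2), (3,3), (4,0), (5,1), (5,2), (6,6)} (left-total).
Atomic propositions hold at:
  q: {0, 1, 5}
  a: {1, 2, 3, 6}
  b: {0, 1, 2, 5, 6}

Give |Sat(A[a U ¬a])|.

Sat(¬a) = {0, 4, 5}
A[a U ¬a]: least fixpoint, start Z0 = Sat(¬a) = {0, 4, 5}, add states in Sat(a) with every successor in Z. Already a fixed point.
Sat(A[a U ¬a]) = {0, 4, 5}
|Sat(A[a U ¬a])| = |{0, 4, 5}| = 3.

3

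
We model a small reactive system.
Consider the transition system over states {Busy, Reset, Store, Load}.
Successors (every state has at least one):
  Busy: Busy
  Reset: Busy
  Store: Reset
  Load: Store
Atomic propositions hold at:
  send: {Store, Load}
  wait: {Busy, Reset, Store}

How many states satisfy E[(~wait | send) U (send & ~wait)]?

1

Sat(~wait) = {Load}
Sat(~wait | send) = {Store, Load}
Sat(send & ~wait) = {Load}
E[(~wait | send) U (send & ~wait)]: least fixpoint, start Z0 = Sat((send & ~wait)) = {Load}, add states in Sat(~wait | send) with some successor in Z. Already a fixed point.
Sat(E[(~wait | send) U (send & ~wait)]) = {Load}
|Sat(E[(~wait | send) U (send & ~wait)])| = |{Load}| = 1.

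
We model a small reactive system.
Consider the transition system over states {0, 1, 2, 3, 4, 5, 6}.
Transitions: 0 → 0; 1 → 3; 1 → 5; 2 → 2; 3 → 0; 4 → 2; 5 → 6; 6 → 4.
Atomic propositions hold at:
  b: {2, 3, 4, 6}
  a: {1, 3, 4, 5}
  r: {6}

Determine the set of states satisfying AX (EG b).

{2, 4, 5, 6}

EG b: greatest fixpoint, start Z0 = {2, 3, 4, 6}, keep only states in Sat with some successor in Z. Z1 = {2, 4, 6}; fixed.
Sat(EG b) = {2, 4, 6}
Sat(AX (EG b)) = {s : every successor in {2, 4, 6}} = {2, 4, 5, 6}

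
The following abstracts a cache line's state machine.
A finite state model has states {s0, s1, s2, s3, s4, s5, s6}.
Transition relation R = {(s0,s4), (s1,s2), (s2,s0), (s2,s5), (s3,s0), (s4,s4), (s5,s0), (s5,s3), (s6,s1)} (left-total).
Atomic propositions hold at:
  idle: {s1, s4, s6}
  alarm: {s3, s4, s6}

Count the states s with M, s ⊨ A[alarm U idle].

3

A[alarm U idle]: least fixpoint, start Z0 = Sat(idle) = {s1, s4, s6}, add states in Sat(alarm) with every successor in Z. Already a fixed point.
Sat(A[alarm U idle]) = {s1, s4, s6}
|Sat(A[alarm U idle])| = |{s1, s4, s6}| = 3.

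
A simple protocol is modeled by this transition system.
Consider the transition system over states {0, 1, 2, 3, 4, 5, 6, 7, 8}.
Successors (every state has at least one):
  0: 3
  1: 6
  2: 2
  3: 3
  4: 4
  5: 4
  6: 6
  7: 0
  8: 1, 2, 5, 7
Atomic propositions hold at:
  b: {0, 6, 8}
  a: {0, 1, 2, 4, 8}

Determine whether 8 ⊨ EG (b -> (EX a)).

Yes

Sat(EX a) = {s : some successor in {0, 1, 2, 4, 8}} = {2, 4, 5, 7, 8}
Sat(b -> (EX a)) = {1, 2, 3, 4, 5, 7, 8}
EG (b -> (EX a)): greatest fixpoint, start Z0 = {1, 2, 3, 4, 5, 7, 8}, keep only states in Sat with some successor in Z. Z1 = {2, 3, 4, 5, 8}; fixed.
Sat(EG (b -> (EX a))) = {2, 3, 4, 5, 8}
8 ∈ Sat(EG (b -> (EX a))) = {2, 3, 4, 5, 8}, so the formula holds at 8.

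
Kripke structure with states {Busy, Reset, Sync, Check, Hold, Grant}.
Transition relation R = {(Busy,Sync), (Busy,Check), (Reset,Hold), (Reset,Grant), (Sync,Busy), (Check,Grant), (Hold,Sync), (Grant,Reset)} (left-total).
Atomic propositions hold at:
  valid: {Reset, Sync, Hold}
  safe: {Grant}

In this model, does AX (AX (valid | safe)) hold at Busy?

No

Sat(valid | safe) = {Reset, Sync, Hold, Grant}
Sat(AX (valid | safe)) = {s : every successor in {Reset, Sync, Hold, Grant}} = {Reset, Check, Hold, Grant}
Sat(AX (AX (valid | safe))) = {s : every successor in {Reset, Check, Hold, Grant}} = {Reset, Check, Grant}
Busy ∉ Sat(AX (AX (valid | safe))) = {Reset, Check, Grant}, so the formula does not hold at Busy.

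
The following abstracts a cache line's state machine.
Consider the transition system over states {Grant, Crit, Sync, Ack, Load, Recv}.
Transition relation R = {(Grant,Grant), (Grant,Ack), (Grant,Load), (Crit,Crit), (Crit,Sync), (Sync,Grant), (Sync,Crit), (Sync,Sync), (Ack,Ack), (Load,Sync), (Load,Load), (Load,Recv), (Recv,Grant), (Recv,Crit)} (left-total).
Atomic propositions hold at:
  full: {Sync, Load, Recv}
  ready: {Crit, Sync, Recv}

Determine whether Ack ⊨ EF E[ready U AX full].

No

Sat(AX full) = {s : every successor in {Sync, Load, Recv}} = {Load}
E[ready U AX full]: least fixpoint, start Z0 = Sat(AX full) = {Load}, add states in Sat(ready) with some successor in Z. Already a fixed point.
Sat(E[ready U AX full]) = {Load}
EF E[ready U AX full]: least fixpoint, start Z0 = {Load}, add states with some successor in Z. Z1 = {Grant, Load}; Z2 = {Grant, Sync, Load, Recv}; Z3 = {Grant, Crit, Sync, Load, Recv}; fixed.
Sat(EF E[ready U AX full]) = {Grant, Crit, Sync, Load, Recv}
Ack ∉ Sat(EF E[ready U AX full]) = {Grant, Crit, Sync, Load, Recv}, so the formula does not hold at Ack.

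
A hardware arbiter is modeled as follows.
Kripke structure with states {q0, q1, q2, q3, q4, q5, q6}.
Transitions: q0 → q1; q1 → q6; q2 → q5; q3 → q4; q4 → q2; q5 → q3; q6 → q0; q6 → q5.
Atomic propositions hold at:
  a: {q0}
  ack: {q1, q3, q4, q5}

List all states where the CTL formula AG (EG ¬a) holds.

{q2, q3, q4, q5}

Sat(¬a) = {q1, q2, q3, q4, q5, q6}
EG ¬a: greatest fixpoint, start Z0 = {q1, q2, q3, q4, q5, q6}, keep only states in Sat with some successor in Z. Already a fixed point.
Sat(EG ¬a) = {q1, q2, q3, q4, q5, q6}
AG (EG ¬a): greatest fixpoint, start Z0 = {q1, q2, q3, q4, q5, q6}, keep only states in Sat with every successor in Z. Z1 = {q1, q2, q3, q4, q5}; Z2 = {q2, q3, q4, q5}; fixed.
Sat(AG (EG ¬a)) = {q2, q3, q4, q5}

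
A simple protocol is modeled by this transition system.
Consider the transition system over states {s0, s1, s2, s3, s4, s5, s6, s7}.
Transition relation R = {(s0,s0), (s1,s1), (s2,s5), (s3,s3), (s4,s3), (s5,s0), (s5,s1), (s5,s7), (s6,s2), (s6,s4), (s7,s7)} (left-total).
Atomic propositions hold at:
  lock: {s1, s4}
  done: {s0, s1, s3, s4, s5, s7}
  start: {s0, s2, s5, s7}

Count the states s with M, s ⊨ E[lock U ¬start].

4

Sat(¬start) = {s1, s3, s4, s6}
E[lock U ¬start]: least fixpoint, start Z0 = Sat(¬start) = {s1, s3, s4, s6}, add states in Sat(lock) with some successor in Z. Already a fixed point.
Sat(E[lock U ¬start]) = {s1, s3, s4, s6}
|Sat(E[lock U ¬start])| = |{s1, s3, s4, s6}| = 4.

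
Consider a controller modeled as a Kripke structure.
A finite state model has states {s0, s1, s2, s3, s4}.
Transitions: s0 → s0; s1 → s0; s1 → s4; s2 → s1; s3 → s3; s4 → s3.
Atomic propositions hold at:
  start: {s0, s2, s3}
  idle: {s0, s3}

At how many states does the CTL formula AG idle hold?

AG idle: greatest fixpoint, start Z0 = {s0, s3}, keep only states in Sat with every successor in Z. Already a fixed point.
Sat(AG idle) = {s0, s3}
|Sat(AG idle)| = |{s0, s3}| = 2.

2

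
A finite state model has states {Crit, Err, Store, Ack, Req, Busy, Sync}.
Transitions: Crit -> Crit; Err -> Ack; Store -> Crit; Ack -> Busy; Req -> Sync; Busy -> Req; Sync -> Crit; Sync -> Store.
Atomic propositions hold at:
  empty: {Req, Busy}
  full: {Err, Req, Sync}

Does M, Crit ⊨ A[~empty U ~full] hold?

Yes

Sat(~empty) = {Crit, Err, Store, Ack, Sync}
Sat(~full) = {Crit, Store, Ack, Busy}
A[~empty U ~full]: least fixpoint, start Z0 = Sat(~full) = {Crit, Store, Ack, Busy}, add states in Sat(~empty) with every successor in Z. Z1 = {Crit, Err, Store, Ack, Busy, Sync}; fixed.
Sat(A[~empty U ~full]) = {Crit, Err, Store, Ack, Busy, Sync}
Crit ∈ Sat(A[~empty U ~full]) = {Crit, Err, Store, Ack, Busy, Sync}, so the formula holds at Crit.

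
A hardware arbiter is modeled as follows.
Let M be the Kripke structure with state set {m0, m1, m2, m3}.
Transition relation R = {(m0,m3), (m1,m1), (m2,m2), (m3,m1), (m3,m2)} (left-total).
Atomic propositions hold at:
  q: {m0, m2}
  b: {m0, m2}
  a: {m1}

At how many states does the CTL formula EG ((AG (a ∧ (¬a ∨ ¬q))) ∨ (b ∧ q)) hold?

2

Sat(¬a) = {m0, m2, m3}
Sat(¬q) = {m1, m3}
Sat(¬a ∨ ¬q) = {m0, m1, m2, m3}
Sat(a ∧ (¬a ∨ ¬q)) = {m1}
AG (a ∧ (¬a ∨ ¬q)): greatest fixpoint, start Z0 = {m1}, keep only states in Sat with every successor in Z. Already a fixed point.
Sat(AG (a ∧ (¬a ∨ ¬q))) = {m1}
Sat(b ∧ q) = {m0, m2}
Sat((AG (a ∧ (¬a ∨ ¬q))) ∨ (b ∧ q)) = {m0, m1, m2}
EG ((AG (a ∧ (¬a ∨ ¬q))) ∨ (b ∧ q)): greatest fixpoint, start Z0 = {m0, m1, m2}, keep only states in Sat with some successor in Z. Z1 = {m1, m2}; fixed.
Sat(EG ((AG (a ∧ (¬a ∨ ¬q))) ∨ (b ∧ q))) = {m1, m2}
|Sat(EG ((AG (a ∧ (¬a ∨ ¬q))) ∨ (b ∧ q)))| = |{m1, m2}| = 2.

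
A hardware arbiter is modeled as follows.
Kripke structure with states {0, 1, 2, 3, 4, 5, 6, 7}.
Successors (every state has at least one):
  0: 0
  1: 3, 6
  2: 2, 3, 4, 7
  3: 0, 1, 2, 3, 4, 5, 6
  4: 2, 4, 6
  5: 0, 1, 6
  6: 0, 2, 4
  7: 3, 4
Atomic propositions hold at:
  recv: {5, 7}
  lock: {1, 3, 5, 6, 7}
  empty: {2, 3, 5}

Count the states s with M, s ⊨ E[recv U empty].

4

E[recv U empty]: least fixpoint, start Z0 = Sat(empty) = {2, 3, 5}, add states in Sat(recv) with some successor in Z. Z1 = {2, 3, 5, 7}; fixed.
Sat(E[recv U empty]) = {2, 3, 5, 7}
|Sat(E[recv U empty])| = |{2, 3, 5, 7}| = 4.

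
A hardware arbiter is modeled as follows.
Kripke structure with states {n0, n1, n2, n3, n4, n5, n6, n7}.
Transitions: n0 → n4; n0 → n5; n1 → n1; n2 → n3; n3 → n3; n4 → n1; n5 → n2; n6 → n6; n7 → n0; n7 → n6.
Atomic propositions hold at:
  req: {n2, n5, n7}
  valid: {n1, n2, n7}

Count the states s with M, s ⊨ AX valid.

3

Sat(AX valid) = {s : every successor in {n1, n2, n7}} = {n1, n4, n5}
|Sat(AX valid)| = |{n1, n4, n5}| = 3.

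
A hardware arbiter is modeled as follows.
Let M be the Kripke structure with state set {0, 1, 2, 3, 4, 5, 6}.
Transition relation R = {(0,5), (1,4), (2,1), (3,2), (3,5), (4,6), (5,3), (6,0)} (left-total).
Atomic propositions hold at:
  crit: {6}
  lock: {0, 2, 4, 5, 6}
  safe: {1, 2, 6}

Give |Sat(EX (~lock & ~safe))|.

1

Sat(~lock) = {1, 3}
Sat(~safe) = {0, 3, 4, 5}
Sat(~lock & ~safe) = {3}
Sat(EX (~lock & ~safe)) = {s : some successor in {3}} = {5}
|Sat(EX (~lock & ~safe))| = |{5}| = 1.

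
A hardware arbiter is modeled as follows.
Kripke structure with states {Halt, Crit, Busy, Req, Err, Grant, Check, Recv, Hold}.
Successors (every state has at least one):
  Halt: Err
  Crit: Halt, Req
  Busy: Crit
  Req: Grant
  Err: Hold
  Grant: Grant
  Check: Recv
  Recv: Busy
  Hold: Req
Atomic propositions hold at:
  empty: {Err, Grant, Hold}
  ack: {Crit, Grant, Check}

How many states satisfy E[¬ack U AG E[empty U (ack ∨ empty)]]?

Sat(¬ack) = {Halt, Busy, Req, Err, Recv, Hold}
Sat(ack ∨ empty) = {Crit, Err, Grant, Check, Hold}
E[empty U (ack ∨ empty)]: least fixpoint, start Z0 = Sat((ack ∨ empty)) = {Crit, Err, Grant, Check, Hold}, add states in Sat(empty) with some successor in Z. Already a fixed point.
Sat(E[empty U (ack ∨ empty)]) = {Crit, Err, Grant, Check, Hold}
AG E[empty U (ack ∨ empty)]: greatest fixpoint, start Z0 = {Crit, Err, Grant, Check, Hold}, keep only states in Sat with every successor in Z. Z1 = {Err, Grant}; Z2 = {Grant}; fixed.
Sat(AG E[empty U (ack ∨ empty)]) = {Grant}
E[¬ack U AG E[empty U (ack ∨ empty)]]: least fixpoint, start Z0 = Sat(AG E[empty U (ack ∨ empty)]) = {Grant}, add states in Sat(¬ack) with some successor in Z. Z1 = {Req, Grant}; Z2 = {Req, Grant, Hold}; Z3 = {Req, Err, Grant, Hold}; Z4 = {Halt, Req, Err, Grant, Hold}; fixed.
Sat(E[¬ack U AG E[empty U (ack ∨ empty)]]) = {Halt, Req, Err, Grant, Hold}
|Sat(E[¬ack U AG E[empty U (ack ∨ empty)]])| = |{Halt, Req, Err, Grant, Hold}| = 5.

5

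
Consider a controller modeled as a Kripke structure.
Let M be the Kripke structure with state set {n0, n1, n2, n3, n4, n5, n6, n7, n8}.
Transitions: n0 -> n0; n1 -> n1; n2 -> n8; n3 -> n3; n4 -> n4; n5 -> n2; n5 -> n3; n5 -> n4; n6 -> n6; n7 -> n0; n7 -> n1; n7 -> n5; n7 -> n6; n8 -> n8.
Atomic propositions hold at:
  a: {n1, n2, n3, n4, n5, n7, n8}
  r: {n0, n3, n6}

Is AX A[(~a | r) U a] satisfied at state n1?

Sat(~a) = {n0, n6}
Sat(~a | r) = {n0, n3, n6}
A[(~a | r) U a]: least fixpoint, start Z0 = Sat(a) = {n1, n2, n3, n4, n5, n7, n8}, add states in Sat(~a | r) with every successor in Z. Already a fixed point.
Sat(A[(~a | r) U a]) = {n1, n2, n3, n4, n5, n7, n8}
Sat(AX A[(~a | r) U a]) = {s : every successor in {n1, n2, n3, n4, n5, n7, n8}} = {n1, n2, n3, n4, n5, n8}
n1 ∈ Sat(AX A[(~a | r) U a]) = {n1, n2, n3, n4, n5, n8}, so the formula holds at n1.

Yes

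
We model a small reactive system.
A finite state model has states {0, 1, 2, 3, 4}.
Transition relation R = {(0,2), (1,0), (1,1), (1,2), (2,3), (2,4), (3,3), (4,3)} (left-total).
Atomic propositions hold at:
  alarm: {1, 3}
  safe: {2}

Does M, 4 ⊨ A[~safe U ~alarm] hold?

Sat(~safe) = {0, 1, 3, 4}
Sat(~alarm) = {0, 2, 4}
A[~safe U ~alarm]: least fixpoint, start Z0 = Sat(~alarm) = {0, 2, 4}, add states in Sat(~safe) with every successor in Z. Already a fixed point.
Sat(A[~safe U ~alarm]) = {0, 2, 4}
4 ∈ Sat(A[~safe U ~alarm]) = {0, 2, 4}, so the formula holds at 4.

Yes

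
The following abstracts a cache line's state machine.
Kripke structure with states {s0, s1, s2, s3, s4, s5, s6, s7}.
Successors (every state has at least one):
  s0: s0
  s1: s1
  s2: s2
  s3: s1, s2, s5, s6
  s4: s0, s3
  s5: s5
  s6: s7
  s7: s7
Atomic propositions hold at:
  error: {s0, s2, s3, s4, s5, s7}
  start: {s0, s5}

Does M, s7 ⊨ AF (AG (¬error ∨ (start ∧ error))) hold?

No

Sat(¬error) = {s1, s6}
Sat(start ∧ error) = {s0, s5}
Sat(¬error ∨ (start ∧ error)) = {s0, s1, s5, s6}
AG (¬error ∨ (start ∧ error)): greatest fixpoint, start Z0 = {s0, s1, s5, s6}, keep only states in Sat with every successor in Z. Z1 = {s0, s1, s5}; fixed.
Sat(AG (¬error ∨ (start ∧ error))) = {s0, s1, s5}
AF (AG (¬error ∨ (start ∧ error))): least fixpoint, start Z0 = {s0, s1, s5}, add states with every successor in Z. Already a fixed point.
Sat(AF (AG (¬error ∨ (start ∧ error)))) = {s0, s1, s5}
s7 ∉ Sat(AF (AG (¬error ∨ (start ∧ error)))) = {s0, s1, s5}, so the formula does not hold at s7.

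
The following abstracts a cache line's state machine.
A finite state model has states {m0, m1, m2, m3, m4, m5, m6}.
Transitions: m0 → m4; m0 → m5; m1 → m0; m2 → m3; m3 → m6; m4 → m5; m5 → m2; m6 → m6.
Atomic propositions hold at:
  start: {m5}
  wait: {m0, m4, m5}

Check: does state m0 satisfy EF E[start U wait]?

E[start U wait]: least fixpoint, start Z0 = Sat(wait) = {m0, m4, m5}, add states in Sat(start) with some successor in Z. Already a fixed point.
Sat(E[start U wait]) = {m0, m4, m5}
EF E[start U wait]: least fixpoint, start Z0 = {m0, m4, m5}, add states with some successor in Z. Z1 = {m0, m1, m4, m5}; fixed.
Sat(EF E[start U wait]) = {m0, m1, m4, m5}
m0 ∈ Sat(EF E[start U wait]) = {m0, m1, m4, m5}, so the formula holds at m0.

Yes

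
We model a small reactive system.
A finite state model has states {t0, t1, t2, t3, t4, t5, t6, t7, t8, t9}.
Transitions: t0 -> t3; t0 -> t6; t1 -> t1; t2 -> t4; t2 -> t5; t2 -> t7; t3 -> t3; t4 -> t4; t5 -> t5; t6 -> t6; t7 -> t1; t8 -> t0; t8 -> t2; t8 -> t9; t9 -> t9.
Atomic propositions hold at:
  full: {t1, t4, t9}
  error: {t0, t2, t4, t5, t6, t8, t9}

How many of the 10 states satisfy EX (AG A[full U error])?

A[full U error]: least fixpoint, start Z0 = Sat(error) = {t0, t2, t4, t5, t6, t8, t9}, add states in Sat(full) with every successor in Z. Already a fixed point.
Sat(A[full U error]) = {t0, t2, t4, t5, t6, t8, t9}
AG A[full U error]: greatest fixpoint, start Z0 = {t0, t2, t4, t5, t6, t8, t9}, keep only states in Sat with every successor in Z. Z1 = {t4, t5, t6, t8, t9}; Z2 = {t4, t5, t6, t9}; fixed.
Sat(AG A[full U error]) = {t4, t5, t6, t9}
Sat(EX (AG A[full U error])) = {s : some successor in {t4, t5, t6, t9}} = {t0, t2, t4, t5, t6, t8, t9}
|Sat(EX (AG A[full U error]))| = |{t0, t2, t4, t5, t6, t8, t9}| = 7.

7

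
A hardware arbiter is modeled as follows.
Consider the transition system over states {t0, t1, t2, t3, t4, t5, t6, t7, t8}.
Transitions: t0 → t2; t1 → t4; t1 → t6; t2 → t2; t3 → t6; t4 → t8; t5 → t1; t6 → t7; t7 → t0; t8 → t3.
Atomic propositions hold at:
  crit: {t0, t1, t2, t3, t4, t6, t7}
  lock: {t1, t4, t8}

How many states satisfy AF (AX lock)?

2

Sat(AX lock) = {s : every successor in {t1, t4, t8}} = {t4, t5}
AF (AX lock): least fixpoint, start Z0 = {t4, t5}, add states with every successor in Z. Already a fixed point.
Sat(AF (AX lock)) = {t4, t5}
|Sat(AF (AX lock))| = |{t4, t5}| = 2.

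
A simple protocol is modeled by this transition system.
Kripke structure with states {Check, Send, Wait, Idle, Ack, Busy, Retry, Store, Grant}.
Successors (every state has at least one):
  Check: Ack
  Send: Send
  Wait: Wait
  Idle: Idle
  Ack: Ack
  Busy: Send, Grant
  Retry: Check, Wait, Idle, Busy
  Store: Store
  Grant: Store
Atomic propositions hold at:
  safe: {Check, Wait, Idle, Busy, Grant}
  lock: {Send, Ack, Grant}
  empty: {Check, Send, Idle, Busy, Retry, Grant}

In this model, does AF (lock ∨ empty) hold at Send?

Sat(lock ∨ empty) = {Check, Send, Idle, Ack, Busy, Retry, Grant}
AF (lock ∨ empty): least fixpoint, start Z0 = {Check, Send, Idle, Ack, Busy, Retry, Grant}, add states with every successor in Z. Already a fixed point.
Sat(AF (lock ∨ empty)) = {Check, Send, Idle, Ack, Busy, Retry, Grant}
Send ∈ Sat(AF (lock ∨ empty)) = {Check, Send, Idle, Ack, Busy, Retry, Grant}, so the formula holds at Send.

Yes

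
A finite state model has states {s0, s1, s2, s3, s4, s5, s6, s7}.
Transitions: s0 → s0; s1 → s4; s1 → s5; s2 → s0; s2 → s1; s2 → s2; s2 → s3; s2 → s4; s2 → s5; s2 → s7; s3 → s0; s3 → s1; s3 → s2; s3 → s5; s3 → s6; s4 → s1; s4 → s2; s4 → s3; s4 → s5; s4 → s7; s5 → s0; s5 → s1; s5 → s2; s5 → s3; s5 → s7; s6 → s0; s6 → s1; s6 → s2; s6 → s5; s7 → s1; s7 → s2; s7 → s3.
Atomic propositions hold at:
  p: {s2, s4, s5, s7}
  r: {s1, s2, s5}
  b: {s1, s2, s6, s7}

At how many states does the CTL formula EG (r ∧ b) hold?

1

Sat(r ∧ b) = {s1, s2}
EG (r ∧ b): greatest fixpoint, start Z0 = {s1, s2}, keep only states in Sat with some successor in Z. Z1 = {s2}; fixed.
Sat(EG (r ∧ b)) = {s2}
|Sat(EG (r ∧ b))| = |{s2}| = 1.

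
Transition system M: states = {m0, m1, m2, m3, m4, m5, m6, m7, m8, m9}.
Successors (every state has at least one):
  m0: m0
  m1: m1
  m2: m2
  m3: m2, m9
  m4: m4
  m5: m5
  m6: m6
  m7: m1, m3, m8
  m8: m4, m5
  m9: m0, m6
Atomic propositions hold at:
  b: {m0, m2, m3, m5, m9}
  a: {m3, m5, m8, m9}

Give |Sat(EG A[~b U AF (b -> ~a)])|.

Sat(~b) = {m1, m4, m6, m7, m8}
Sat(~a) = {m0, m1, m2, m4, m6, m7}
Sat(b -> ~a) = {m0, m1, m2, m4, m6, m7, m8}
AF (b -> ~a): least fixpoint, start Z0 = {m0, m1, m2, m4, m6, m7, m8}, add states with every successor in Z. Z1 = {m0, m1, m2, m4, m6, m7, m8, m9}; Z2 = {m0, m1, m2, m3, m4, m6, m7, m8, m9}; fixed.
Sat(AF (b -> ~a)) = {m0, m1, m2, m3, m4, m6, m7, m8, m9}
A[~b U AF (b -> ~a)]: least fixpoint, start Z0 = Sat(AF (b -> ~a)) = {m0, m1, m2, m3, m4, m6, m7, m8, m9}, add states in Sat(~b) with every successor in Z. Already a fixed point.
Sat(A[~b U AF (b -> ~a)]) = {m0, m1, m2, m3, m4, m6, m7, m8, m9}
EG A[~b U AF (b -> ~a)]: greatest fixpoint, start Z0 = {m0, m1, m2, m3, m4, m6, m7, m8, m9}, keep only states in Sat with some successor in Z. Already a fixed point.
Sat(EG A[~b U AF (b -> ~a)]) = {m0, m1, m2, m3, m4, m6, m7, m8, m9}
|Sat(EG A[~b U AF (b -> ~a)])| = |{m0, m1, m2, m3, m4, m6, m7, m8, m9}| = 9.

9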